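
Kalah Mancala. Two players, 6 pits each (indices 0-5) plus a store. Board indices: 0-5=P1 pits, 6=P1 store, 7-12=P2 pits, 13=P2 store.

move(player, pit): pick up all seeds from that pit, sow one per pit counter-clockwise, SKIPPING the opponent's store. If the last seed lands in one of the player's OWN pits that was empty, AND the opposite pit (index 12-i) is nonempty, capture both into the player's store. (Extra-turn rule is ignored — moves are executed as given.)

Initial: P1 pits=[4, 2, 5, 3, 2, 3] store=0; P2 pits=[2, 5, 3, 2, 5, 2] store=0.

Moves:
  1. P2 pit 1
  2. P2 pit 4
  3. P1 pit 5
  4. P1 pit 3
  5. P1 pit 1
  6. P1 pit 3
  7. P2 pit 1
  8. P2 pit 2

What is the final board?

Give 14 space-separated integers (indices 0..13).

Answer: 6 0 7 0 5 1 2 4 0 0 4 1 5 3

Derivation:
Move 1: P2 pit1 -> P1=[4,2,5,3,2,3](0) P2=[2,0,4,3,6,3](1)
Move 2: P2 pit4 -> P1=[5,3,6,4,2,3](0) P2=[2,0,4,3,0,4](2)
Move 3: P1 pit5 -> P1=[5,3,6,4,2,0](1) P2=[3,1,4,3,0,4](2)
Move 4: P1 pit3 -> P1=[5,3,6,0,3,1](2) P2=[4,1,4,3,0,4](2)
Move 5: P1 pit1 -> P1=[5,0,7,1,4,1](2) P2=[4,1,4,3,0,4](2)
Move 6: P1 pit3 -> P1=[5,0,7,0,5,1](2) P2=[4,1,4,3,0,4](2)
Move 7: P2 pit1 -> P1=[5,0,7,0,5,1](2) P2=[4,0,5,3,0,4](2)
Move 8: P2 pit2 -> P1=[6,0,7,0,5,1](2) P2=[4,0,0,4,1,5](3)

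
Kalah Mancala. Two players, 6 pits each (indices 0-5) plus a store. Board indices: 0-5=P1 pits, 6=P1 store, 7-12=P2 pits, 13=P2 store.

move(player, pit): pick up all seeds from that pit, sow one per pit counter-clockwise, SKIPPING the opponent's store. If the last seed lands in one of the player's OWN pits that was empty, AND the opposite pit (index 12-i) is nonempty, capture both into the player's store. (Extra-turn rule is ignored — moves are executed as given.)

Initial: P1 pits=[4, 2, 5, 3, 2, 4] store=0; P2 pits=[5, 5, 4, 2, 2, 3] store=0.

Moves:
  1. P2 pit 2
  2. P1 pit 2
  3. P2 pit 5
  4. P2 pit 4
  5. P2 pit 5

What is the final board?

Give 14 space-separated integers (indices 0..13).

Answer: 6 3 1 4 3 5 1 6 5 0 3 0 0 4

Derivation:
Move 1: P2 pit2 -> P1=[4,2,5,3,2,4](0) P2=[5,5,0,3,3,4](1)
Move 2: P1 pit2 -> P1=[4,2,0,4,3,5](1) P2=[6,5,0,3,3,4](1)
Move 3: P2 pit5 -> P1=[5,3,1,4,3,5](1) P2=[6,5,0,3,3,0](2)
Move 4: P2 pit4 -> P1=[6,3,1,4,3,5](1) P2=[6,5,0,3,0,1](3)
Move 5: P2 pit5 -> P1=[6,3,1,4,3,5](1) P2=[6,5,0,3,0,0](4)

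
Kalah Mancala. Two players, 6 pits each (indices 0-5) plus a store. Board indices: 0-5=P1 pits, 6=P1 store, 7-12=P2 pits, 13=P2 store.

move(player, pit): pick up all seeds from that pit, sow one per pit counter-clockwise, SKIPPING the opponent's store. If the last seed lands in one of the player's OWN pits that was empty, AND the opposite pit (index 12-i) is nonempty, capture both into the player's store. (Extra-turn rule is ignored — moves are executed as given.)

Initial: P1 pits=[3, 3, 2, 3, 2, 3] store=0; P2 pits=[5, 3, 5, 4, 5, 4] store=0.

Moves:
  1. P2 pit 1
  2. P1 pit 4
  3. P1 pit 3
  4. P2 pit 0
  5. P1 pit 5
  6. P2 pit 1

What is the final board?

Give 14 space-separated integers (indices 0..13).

Answer: 3 3 2 0 1 0 3 1 0 9 8 7 5 0

Derivation:
Move 1: P2 pit1 -> P1=[3,3,2,3,2,3](0) P2=[5,0,6,5,6,4](0)
Move 2: P1 pit4 -> P1=[3,3,2,3,0,4](1) P2=[5,0,6,5,6,4](0)
Move 3: P1 pit3 -> P1=[3,3,2,0,1,5](2) P2=[5,0,6,5,6,4](0)
Move 4: P2 pit0 -> P1=[3,3,2,0,1,5](2) P2=[0,1,7,6,7,5](0)
Move 5: P1 pit5 -> P1=[3,3,2,0,1,0](3) P2=[1,2,8,7,7,5](0)
Move 6: P2 pit1 -> P1=[3,3,2,0,1,0](3) P2=[1,0,9,8,7,5](0)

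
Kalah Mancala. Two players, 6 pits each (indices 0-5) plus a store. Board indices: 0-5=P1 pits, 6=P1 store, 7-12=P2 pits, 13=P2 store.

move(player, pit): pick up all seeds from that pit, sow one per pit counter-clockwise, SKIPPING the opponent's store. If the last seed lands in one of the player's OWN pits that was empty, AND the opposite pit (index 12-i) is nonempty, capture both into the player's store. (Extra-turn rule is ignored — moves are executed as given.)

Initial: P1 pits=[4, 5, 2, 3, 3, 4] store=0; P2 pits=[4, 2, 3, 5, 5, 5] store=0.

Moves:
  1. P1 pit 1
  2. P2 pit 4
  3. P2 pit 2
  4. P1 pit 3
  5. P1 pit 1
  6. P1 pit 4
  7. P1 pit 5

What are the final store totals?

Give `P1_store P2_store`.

Answer: 4 1

Derivation:
Move 1: P1 pit1 -> P1=[4,0,3,4,4,5](1) P2=[4,2,3,5,5,5](0)
Move 2: P2 pit4 -> P1=[5,1,4,4,4,5](1) P2=[4,2,3,5,0,6](1)
Move 3: P2 pit2 -> P1=[5,1,4,4,4,5](1) P2=[4,2,0,6,1,7](1)
Move 4: P1 pit3 -> P1=[5,1,4,0,5,6](2) P2=[5,2,0,6,1,7](1)
Move 5: P1 pit1 -> P1=[5,0,5,0,5,6](2) P2=[5,2,0,6,1,7](1)
Move 6: P1 pit4 -> P1=[5,0,5,0,0,7](3) P2=[6,3,1,6,1,7](1)
Move 7: P1 pit5 -> P1=[5,0,5,0,0,0](4) P2=[7,4,2,7,2,8](1)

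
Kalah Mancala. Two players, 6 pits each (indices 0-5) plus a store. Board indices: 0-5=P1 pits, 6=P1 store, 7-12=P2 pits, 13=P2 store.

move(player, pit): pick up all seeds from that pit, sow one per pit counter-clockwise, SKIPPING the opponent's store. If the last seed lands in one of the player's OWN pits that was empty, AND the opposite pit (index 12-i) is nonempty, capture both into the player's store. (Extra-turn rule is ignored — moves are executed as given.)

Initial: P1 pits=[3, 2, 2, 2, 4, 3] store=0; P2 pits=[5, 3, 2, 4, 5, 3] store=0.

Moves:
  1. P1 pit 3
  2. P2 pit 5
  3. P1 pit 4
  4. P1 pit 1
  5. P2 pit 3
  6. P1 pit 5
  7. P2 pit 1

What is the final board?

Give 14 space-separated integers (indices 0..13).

Answer: 5 0 3 1 0 0 7 7 0 5 1 6 1 2

Derivation:
Move 1: P1 pit3 -> P1=[3,2,2,0,5,4](0) P2=[5,3,2,4,5,3](0)
Move 2: P2 pit5 -> P1=[4,3,2,0,5,4](0) P2=[5,3,2,4,5,0](1)
Move 3: P1 pit4 -> P1=[4,3,2,0,0,5](1) P2=[6,4,3,4,5,0](1)
Move 4: P1 pit1 -> P1=[4,0,3,1,0,5](6) P2=[6,0,3,4,5,0](1)
Move 5: P2 pit3 -> P1=[5,0,3,1,0,5](6) P2=[6,0,3,0,6,1](2)
Move 6: P1 pit5 -> P1=[5,0,3,1,0,0](7) P2=[7,1,4,1,6,1](2)
Move 7: P2 pit1 -> P1=[5,0,3,1,0,0](7) P2=[7,0,5,1,6,1](2)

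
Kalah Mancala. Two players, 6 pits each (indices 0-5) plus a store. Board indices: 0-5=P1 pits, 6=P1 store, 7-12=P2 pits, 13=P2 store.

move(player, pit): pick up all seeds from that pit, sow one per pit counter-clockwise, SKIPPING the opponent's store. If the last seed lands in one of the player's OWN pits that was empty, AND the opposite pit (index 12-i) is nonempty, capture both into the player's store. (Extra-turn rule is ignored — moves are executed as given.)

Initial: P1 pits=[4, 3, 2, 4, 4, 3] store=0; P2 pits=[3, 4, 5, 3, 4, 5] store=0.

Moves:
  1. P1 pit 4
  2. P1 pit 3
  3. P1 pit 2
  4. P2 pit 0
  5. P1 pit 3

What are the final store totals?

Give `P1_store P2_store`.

Answer: 2 0

Derivation:
Move 1: P1 pit4 -> P1=[4,3,2,4,0,4](1) P2=[4,5,5,3,4,5](0)
Move 2: P1 pit3 -> P1=[4,3,2,0,1,5](2) P2=[5,5,5,3,4,5](0)
Move 3: P1 pit2 -> P1=[4,3,0,1,2,5](2) P2=[5,5,5,3,4,5](0)
Move 4: P2 pit0 -> P1=[4,3,0,1,2,5](2) P2=[0,6,6,4,5,6](0)
Move 5: P1 pit3 -> P1=[4,3,0,0,3,5](2) P2=[0,6,6,4,5,6](0)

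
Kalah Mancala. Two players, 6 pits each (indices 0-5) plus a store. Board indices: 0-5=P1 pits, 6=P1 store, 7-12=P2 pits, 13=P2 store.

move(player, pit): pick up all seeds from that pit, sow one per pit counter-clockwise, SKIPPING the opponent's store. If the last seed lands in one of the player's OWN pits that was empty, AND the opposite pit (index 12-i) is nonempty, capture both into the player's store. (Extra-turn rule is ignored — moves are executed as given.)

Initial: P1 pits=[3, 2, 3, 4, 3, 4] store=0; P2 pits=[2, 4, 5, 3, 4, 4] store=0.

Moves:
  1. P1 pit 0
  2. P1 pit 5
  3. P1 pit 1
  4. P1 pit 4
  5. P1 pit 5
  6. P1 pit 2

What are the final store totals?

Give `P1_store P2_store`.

Move 1: P1 pit0 -> P1=[0,3,4,5,3,4](0) P2=[2,4,5,3,4,4](0)
Move 2: P1 pit5 -> P1=[0,3,4,5,3,0](1) P2=[3,5,6,3,4,4](0)
Move 3: P1 pit1 -> P1=[0,0,5,6,4,0](1) P2=[3,5,6,3,4,4](0)
Move 4: P1 pit4 -> P1=[0,0,5,6,0,1](2) P2=[4,6,6,3,4,4](0)
Move 5: P1 pit5 -> P1=[0,0,5,6,0,0](3) P2=[4,6,6,3,4,4](0)
Move 6: P1 pit2 -> P1=[0,0,0,7,1,1](4) P2=[5,6,6,3,4,4](0)

Answer: 4 0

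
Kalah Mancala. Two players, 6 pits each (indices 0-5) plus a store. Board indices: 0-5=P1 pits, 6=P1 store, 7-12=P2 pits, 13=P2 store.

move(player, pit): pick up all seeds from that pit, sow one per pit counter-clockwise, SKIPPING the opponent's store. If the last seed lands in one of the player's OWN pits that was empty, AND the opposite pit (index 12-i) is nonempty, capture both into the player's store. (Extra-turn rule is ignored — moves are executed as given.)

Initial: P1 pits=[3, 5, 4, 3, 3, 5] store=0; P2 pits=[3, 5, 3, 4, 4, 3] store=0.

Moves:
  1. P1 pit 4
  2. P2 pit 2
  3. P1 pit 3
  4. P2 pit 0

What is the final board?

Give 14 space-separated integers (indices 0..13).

Answer: 3 5 4 0 1 7 2 0 6 1 6 6 4 0

Derivation:
Move 1: P1 pit4 -> P1=[3,5,4,3,0,6](1) P2=[4,5,3,4,4,3](0)
Move 2: P2 pit2 -> P1=[3,5,4,3,0,6](1) P2=[4,5,0,5,5,4](0)
Move 3: P1 pit3 -> P1=[3,5,4,0,1,7](2) P2=[4,5,0,5,5,4](0)
Move 4: P2 pit0 -> P1=[3,5,4,0,1,7](2) P2=[0,6,1,6,6,4](0)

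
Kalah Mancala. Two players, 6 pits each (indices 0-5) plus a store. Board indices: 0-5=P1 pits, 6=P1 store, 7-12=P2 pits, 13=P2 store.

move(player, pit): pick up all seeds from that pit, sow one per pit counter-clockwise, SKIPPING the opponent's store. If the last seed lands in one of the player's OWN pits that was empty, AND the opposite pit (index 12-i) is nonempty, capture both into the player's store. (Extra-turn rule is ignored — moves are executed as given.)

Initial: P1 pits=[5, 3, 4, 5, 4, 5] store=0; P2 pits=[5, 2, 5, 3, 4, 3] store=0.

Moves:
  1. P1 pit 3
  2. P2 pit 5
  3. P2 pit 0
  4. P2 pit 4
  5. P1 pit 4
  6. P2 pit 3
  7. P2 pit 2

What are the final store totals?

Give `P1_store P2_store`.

Move 1: P1 pit3 -> P1=[5,3,4,0,5,6](1) P2=[6,3,5,3,4,3](0)
Move 2: P2 pit5 -> P1=[6,4,4,0,5,6](1) P2=[6,3,5,3,4,0](1)
Move 3: P2 pit0 -> P1=[6,4,4,0,5,6](1) P2=[0,4,6,4,5,1](2)
Move 4: P2 pit4 -> P1=[7,5,5,0,5,6](1) P2=[0,4,6,4,0,2](3)
Move 5: P1 pit4 -> P1=[7,5,5,0,0,7](2) P2=[1,5,7,4,0,2](3)
Move 6: P2 pit3 -> P1=[8,5,5,0,0,7](2) P2=[1,5,7,0,1,3](4)
Move 7: P2 pit2 -> P1=[9,6,6,0,0,7](2) P2=[1,5,0,1,2,4](5)

Answer: 2 5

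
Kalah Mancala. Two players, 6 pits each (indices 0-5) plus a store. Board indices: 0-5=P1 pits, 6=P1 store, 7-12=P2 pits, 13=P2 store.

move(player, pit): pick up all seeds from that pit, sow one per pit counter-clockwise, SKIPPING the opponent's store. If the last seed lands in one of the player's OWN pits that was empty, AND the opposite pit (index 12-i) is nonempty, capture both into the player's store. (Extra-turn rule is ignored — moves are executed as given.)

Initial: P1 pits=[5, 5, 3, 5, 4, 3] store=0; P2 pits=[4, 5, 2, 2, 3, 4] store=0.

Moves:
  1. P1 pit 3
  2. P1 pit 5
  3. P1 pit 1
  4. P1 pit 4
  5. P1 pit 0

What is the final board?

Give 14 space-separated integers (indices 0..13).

Move 1: P1 pit3 -> P1=[5,5,3,0,5,4](1) P2=[5,6,2,2,3,4](0)
Move 2: P1 pit5 -> P1=[5,5,3,0,5,0](2) P2=[6,7,3,2,3,4](0)
Move 3: P1 pit1 -> P1=[5,0,4,1,6,1](3) P2=[6,7,3,2,3,4](0)
Move 4: P1 pit4 -> P1=[5,0,4,1,0,2](4) P2=[7,8,4,3,3,4](0)
Move 5: P1 pit0 -> P1=[0,1,5,2,1,3](4) P2=[7,8,4,3,3,4](0)

Answer: 0 1 5 2 1 3 4 7 8 4 3 3 4 0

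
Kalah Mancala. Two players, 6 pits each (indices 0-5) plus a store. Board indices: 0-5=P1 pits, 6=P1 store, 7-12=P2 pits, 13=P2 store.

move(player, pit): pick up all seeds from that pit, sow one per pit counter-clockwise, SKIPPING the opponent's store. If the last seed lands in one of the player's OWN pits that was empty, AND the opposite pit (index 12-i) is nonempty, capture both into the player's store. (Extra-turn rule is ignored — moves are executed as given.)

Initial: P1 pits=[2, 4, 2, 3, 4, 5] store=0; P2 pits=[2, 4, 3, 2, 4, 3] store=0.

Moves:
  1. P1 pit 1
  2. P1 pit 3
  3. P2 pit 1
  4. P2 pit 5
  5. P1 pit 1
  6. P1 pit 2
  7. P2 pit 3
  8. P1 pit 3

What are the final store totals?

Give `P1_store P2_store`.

Move 1: P1 pit1 -> P1=[2,0,3,4,5,6](0) P2=[2,4,3,2,4,3](0)
Move 2: P1 pit3 -> P1=[2,0,3,0,6,7](1) P2=[3,4,3,2,4,3](0)
Move 3: P2 pit1 -> P1=[2,0,3,0,6,7](1) P2=[3,0,4,3,5,4](0)
Move 4: P2 pit5 -> P1=[3,1,4,0,6,7](1) P2=[3,0,4,3,5,0](1)
Move 5: P1 pit1 -> P1=[3,0,5,0,6,7](1) P2=[3,0,4,3,5,0](1)
Move 6: P1 pit2 -> P1=[3,0,0,1,7,8](2) P2=[4,0,4,3,5,0](1)
Move 7: P2 pit3 -> P1=[3,0,0,1,7,8](2) P2=[4,0,4,0,6,1](2)
Move 8: P1 pit3 -> P1=[3,0,0,0,8,8](2) P2=[4,0,4,0,6,1](2)

Answer: 2 2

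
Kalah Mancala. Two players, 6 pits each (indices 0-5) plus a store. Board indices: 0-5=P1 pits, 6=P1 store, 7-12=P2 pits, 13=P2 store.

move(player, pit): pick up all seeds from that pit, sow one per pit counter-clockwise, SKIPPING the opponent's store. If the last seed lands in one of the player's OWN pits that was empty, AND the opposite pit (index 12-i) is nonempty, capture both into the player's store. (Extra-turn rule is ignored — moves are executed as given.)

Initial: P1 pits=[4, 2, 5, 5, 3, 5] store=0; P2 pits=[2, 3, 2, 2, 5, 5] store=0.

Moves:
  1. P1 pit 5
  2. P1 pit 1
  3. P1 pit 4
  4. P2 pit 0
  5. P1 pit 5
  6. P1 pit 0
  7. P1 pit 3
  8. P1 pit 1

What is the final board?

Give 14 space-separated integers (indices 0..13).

Answer: 0 0 8 0 1 1 10 1 1 5 5 6 5 0

Derivation:
Move 1: P1 pit5 -> P1=[4,2,5,5,3,0](1) P2=[3,4,3,3,5,5](0)
Move 2: P1 pit1 -> P1=[4,0,6,6,3,0](1) P2=[3,4,3,3,5,5](0)
Move 3: P1 pit4 -> P1=[4,0,6,6,0,1](2) P2=[4,4,3,3,5,5](0)
Move 4: P2 pit0 -> P1=[4,0,6,6,0,1](2) P2=[0,5,4,4,6,5](0)
Move 5: P1 pit5 -> P1=[4,0,6,6,0,0](3) P2=[0,5,4,4,6,5](0)
Move 6: P1 pit0 -> P1=[0,1,7,7,0,0](9) P2=[0,0,4,4,6,5](0)
Move 7: P1 pit3 -> P1=[0,1,7,0,1,1](10) P2=[1,1,5,5,6,5](0)
Move 8: P1 pit1 -> P1=[0,0,8,0,1,1](10) P2=[1,1,5,5,6,5](0)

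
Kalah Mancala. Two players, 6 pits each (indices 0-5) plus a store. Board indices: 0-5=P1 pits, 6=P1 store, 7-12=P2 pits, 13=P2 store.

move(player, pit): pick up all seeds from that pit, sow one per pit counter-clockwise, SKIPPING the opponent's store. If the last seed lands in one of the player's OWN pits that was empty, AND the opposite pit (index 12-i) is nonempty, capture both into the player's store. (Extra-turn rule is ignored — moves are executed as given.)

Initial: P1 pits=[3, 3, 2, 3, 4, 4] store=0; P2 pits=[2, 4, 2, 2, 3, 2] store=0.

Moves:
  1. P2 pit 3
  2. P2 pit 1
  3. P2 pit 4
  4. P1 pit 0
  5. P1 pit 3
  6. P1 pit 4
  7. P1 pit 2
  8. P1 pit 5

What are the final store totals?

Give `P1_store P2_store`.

Answer: 4 1

Derivation:
Move 1: P2 pit3 -> P1=[3,3,2,3,4,4](0) P2=[2,4,2,0,4,3](0)
Move 2: P2 pit1 -> P1=[3,3,2,3,4,4](0) P2=[2,0,3,1,5,4](0)
Move 3: P2 pit4 -> P1=[4,4,3,3,4,4](0) P2=[2,0,3,1,0,5](1)
Move 4: P1 pit0 -> P1=[0,5,4,4,5,4](0) P2=[2,0,3,1,0,5](1)
Move 5: P1 pit3 -> P1=[0,5,4,0,6,5](1) P2=[3,0,3,1,0,5](1)
Move 6: P1 pit4 -> P1=[0,5,4,0,0,6](2) P2=[4,1,4,2,0,5](1)
Move 7: P1 pit2 -> P1=[0,5,0,1,1,7](3) P2=[4,1,4,2,0,5](1)
Move 8: P1 pit5 -> P1=[0,5,0,1,1,0](4) P2=[5,2,5,3,1,6](1)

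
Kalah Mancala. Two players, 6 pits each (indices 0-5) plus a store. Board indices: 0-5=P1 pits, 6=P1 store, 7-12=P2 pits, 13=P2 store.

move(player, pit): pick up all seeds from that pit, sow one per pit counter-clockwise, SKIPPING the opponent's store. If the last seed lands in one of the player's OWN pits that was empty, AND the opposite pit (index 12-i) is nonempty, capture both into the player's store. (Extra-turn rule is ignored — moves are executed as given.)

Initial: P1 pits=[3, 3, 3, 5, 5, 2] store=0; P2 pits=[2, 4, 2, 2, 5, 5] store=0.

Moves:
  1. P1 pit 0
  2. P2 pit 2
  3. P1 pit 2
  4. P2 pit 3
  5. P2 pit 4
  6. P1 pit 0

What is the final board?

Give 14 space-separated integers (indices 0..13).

Move 1: P1 pit0 -> P1=[0,4,4,6,5,2](0) P2=[2,4,2,2,5,5](0)
Move 2: P2 pit2 -> P1=[0,4,4,6,5,2](0) P2=[2,4,0,3,6,5](0)
Move 3: P1 pit2 -> P1=[0,4,0,7,6,3](1) P2=[2,4,0,3,6,5](0)
Move 4: P2 pit3 -> P1=[0,4,0,7,6,3](1) P2=[2,4,0,0,7,6](1)
Move 5: P2 pit4 -> P1=[1,5,1,8,7,3](1) P2=[2,4,0,0,0,7](2)
Move 6: P1 pit0 -> P1=[0,6,1,8,7,3](1) P2=[2,4,0,0,0,7](2)

Answer: 0 6 1 8 7 3 1 2 4 0 0 0 7 2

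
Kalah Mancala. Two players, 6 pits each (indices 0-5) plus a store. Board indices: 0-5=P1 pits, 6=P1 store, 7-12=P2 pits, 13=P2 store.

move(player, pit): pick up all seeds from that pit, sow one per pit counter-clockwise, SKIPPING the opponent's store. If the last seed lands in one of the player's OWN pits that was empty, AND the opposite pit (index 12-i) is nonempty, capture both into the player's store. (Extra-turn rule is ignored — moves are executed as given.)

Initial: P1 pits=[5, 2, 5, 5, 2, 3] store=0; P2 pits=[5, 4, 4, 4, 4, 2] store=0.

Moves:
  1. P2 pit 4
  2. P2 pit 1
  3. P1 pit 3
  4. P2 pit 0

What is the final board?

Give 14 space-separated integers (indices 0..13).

Move 1: P2 pit4 -> P1=[6,3,5,5,2,3](0) P2=[5,4,4,4,0,3](1)
Move 2: P2 pit1 -> P1=[6,3,5,5,2,3](0) P2=[5,0,5,5,1,4](1)
Move 3: P1 pit3 -> P1=[6,3,5,0,3,4](1) P2=[6,1,5,5,1,4](1)
Move 4: P2 pit0 -> P1=[6,3,5,0,3,4](1) P2=[0,2,6,6,2,5](2)

Answer: 6 3 5 0 3 4 1 0 2 6 6 2 5 2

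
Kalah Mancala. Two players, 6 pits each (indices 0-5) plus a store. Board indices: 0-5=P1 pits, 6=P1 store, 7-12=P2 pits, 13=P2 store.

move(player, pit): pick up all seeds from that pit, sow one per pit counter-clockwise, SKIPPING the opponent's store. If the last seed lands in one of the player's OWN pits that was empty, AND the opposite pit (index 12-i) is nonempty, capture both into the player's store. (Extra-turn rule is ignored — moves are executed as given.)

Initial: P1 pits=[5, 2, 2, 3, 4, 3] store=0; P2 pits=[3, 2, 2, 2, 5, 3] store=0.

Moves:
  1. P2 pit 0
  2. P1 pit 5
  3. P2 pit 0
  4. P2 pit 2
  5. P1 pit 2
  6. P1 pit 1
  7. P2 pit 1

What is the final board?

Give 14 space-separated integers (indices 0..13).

Move 1: P2 pit0 -> P1=[5,2,2,3,4,3](0) P2=[0,3,3,3,5,3](0)
Move 2: P1 pit5 -> P1=[5,2,2,3,4,0](1) P2=[1,4,3,3,5,3](0)
Move 3: P2 pit0 -> P1=[5,2,2,3,4,0](1) P2=[0,5,3,3,5,3](0)
Move 4: P2 pit2 -> P1=[5,2,2,3,4,0](1) P2=[0,5,0,4,6,4](0)
Move 5: P1 pit2 -> P1=[5,2,0,4,5,0](1) P2=[0,5,0,4,6,4](0)
Move 6: P1 pit1 -> P1=[5,0,1,5,5,0](1) P2=[0,5,0,4,6,4](0)
Move 7: P2 pit1 -> P1=[5,0,1,5,5,0](1) P2=[0,0,1,5,7,5](1)

Answer: 5 0 1 5 5 0 1 0 0 1 5 7 5 1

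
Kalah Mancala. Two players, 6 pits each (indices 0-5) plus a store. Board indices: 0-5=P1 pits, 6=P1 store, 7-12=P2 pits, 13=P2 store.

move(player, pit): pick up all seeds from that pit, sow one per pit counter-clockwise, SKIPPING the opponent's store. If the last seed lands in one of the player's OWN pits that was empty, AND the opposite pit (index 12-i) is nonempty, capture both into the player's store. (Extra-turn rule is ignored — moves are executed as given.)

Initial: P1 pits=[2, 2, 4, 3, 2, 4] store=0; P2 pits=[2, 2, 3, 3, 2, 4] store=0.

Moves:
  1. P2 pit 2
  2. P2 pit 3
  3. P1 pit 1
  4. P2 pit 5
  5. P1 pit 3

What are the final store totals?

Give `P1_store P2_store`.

Move 1: P2 pit2 -> P1=[2,2,4,3,2,4](0) P2=[2,2,0,4,3,5](0)
Move 2: P2 pit3 -> P1=[3,2,4,3,2,4](0) P2=[2,2,0,0,4,6](1)
Move 3: P1 pit1 -> P1=[3,0,5,4,2,4](0) P2=[2,2,0,0,4,6](1)
Move 4: P2 pit5 -> P1=[4,1,6,5,3,4](0) P2=[2,2,0,0,4,0](2)
Move 5: P1 pit3 -> P1=[4,1,6,0,4,5](1) P2=[3,3,0,0,4,0](2)

Answer: 1 2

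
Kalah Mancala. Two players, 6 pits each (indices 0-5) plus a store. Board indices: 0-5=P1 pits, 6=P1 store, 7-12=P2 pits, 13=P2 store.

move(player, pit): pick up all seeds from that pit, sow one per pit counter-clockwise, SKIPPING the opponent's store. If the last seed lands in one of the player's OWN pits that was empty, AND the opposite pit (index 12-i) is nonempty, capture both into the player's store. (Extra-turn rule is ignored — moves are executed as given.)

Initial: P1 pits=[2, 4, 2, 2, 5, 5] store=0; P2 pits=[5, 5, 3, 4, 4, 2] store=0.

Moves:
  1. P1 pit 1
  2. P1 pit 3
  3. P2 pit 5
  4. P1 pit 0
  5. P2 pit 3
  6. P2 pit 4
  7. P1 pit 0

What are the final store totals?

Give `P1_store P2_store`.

Answer: 5 3

Derivation:
Move 1: P1 pit1 -> P1=[2,0,3,3,6,6](0) P2=[5,5,3,4,4,2](0)
Move 2: P1 pit3 -> P1=[2,0,3,0,7,7](1) P2=[5,5,3,4,4,2](0)
Move 3: P2 pit5 -> P1=[3,0,3,0,7,7](1) P2=[5,5,3,4,4,0](1)
Move 4: P1 pit0 -> P1=[0,1,4,0,7,7](5) P2=[5,5,0,4,4,0](1)
Move 5: P2 pit3 -> P1=[1,1,4,0,7,7](5) P2=[5,5,0,0,5,1](2)
Move 6: P2 pit4 -> P1=[2,2,5,0,7,7](5) P2=[5,5,0,0,0,2](3)
Move 7: P1 pit0 -> P1=[0,3,6,0,7,7](5) P2=[5,5,0,0,0,2](3)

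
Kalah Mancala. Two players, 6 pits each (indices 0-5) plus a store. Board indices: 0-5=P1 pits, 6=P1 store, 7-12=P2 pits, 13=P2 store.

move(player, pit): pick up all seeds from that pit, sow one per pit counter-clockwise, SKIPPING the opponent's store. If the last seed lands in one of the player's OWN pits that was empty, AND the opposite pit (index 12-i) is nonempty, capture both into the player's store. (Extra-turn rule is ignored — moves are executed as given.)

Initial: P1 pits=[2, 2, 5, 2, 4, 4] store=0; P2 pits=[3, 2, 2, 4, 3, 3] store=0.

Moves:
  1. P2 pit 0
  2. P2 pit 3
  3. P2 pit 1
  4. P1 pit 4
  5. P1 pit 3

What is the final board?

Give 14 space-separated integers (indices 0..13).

Answer: 3 3 5 0 1 6 1 1 1 4 1 5 4 1

Derivation:
Move 1: P2 pit0 -> P1=[2,2,5,2,4,4](0) P2=[0,3,3,5,3,3](0)
Move 2: P2 pit3 -> P1=[3,3,5,2,4,4](0) P2=[0,3,3,0,4,4](1)
Move 3: P2 pit1 -> P1=[3,3,5,2,4,4](0) P2=[0,0,4,1,5,4](1)
Move 4: P1 pit4 -> P1=[3,3,5,2,0,5](1) P2=[1,1,4,1,5,4](1)
Move 5: P1 pit3 -> P1=[3,3,5,0,1,6](1) P2=[1,1,4,1,5,4](1)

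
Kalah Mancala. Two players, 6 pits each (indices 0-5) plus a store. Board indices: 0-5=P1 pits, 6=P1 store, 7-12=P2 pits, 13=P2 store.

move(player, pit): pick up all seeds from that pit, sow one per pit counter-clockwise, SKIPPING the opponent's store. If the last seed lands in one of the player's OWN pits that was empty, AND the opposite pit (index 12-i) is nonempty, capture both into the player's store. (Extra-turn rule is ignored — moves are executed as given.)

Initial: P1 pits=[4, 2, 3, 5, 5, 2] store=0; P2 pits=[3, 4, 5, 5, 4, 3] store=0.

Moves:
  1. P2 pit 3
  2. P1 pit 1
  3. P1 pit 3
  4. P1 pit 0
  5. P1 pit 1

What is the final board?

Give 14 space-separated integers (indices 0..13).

Answer: 0 0 6 1 8 4 1 4 5 6 0 5 4 1

Derivation:
Move 1: P2 pit3 -> P1=[5,3,3,5,5,2](0) P2=[3,4,5,0,5,4](1)
Move 2: P1 pit1 -> P1=[5,0,4,6,6,2](0) P2=[3,4,5,0,5,4](1)
Move 3: P1 pit3 -> P1=[5,0,4,0,7,3](1) P2=[4,5,6,0,5,4](1)
Move 4: P1 pit0 -> P1=[0,1,5,1,8,4](1) P2=[4,5,6,0,5,4](1)
Move 5: P1 pit1 -> P1=[0,0,6,1,8,4](1) P2=[4,5,6,0,5,4](1)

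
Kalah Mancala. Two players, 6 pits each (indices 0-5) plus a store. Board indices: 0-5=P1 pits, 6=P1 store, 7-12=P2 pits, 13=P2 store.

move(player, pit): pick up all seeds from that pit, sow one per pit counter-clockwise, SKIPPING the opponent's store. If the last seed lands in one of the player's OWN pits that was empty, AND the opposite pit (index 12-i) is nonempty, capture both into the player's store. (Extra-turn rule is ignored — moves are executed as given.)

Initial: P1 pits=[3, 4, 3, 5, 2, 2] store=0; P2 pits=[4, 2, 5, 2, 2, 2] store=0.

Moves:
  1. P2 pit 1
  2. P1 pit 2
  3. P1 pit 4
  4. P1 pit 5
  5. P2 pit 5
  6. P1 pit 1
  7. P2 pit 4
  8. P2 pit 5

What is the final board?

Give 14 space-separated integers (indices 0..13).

Answer: 4 0 1 7 1 0 9 0 1 7 3 0 0 3

Derivation:
Move 1: P2 pit1 -> P1=[3,4,3,5,2,2](0) P2=[4,0,6,3,2,2](0)
Move 2: P1 pit2 -> P1=[3,4,0,6,3,3](0) P2=[4,0,6,3,2,2](0)
Move 3: P1 pit4 -> P1=[3,4,0,6,0,4](1) P2=[5,0,6,3,2,2](0)
Move 4: P1 pit5 -> P1=[3,4,0,6,0,0](2) P2=[6,1,7,3,2,2](0)
Move 5: P2 pit5 -> P1=[4,4,0,6,0,0](2) P2=[6,1,7,3,2,0](1)
Move 6: P1 pit1 -> P1=[4,0,1,7,1,0](9) P2=[0,1,7,3,2,0](1)
Move 7: P2 pit4 -> P1=[4,0,1,7,1,0](9) P2=[0,1,7,3,0,1](2)
Move 8: P2 pit5 -> P1=[4,0,1,7,1,0](9) P2=[0,1,7,3,0,0](3)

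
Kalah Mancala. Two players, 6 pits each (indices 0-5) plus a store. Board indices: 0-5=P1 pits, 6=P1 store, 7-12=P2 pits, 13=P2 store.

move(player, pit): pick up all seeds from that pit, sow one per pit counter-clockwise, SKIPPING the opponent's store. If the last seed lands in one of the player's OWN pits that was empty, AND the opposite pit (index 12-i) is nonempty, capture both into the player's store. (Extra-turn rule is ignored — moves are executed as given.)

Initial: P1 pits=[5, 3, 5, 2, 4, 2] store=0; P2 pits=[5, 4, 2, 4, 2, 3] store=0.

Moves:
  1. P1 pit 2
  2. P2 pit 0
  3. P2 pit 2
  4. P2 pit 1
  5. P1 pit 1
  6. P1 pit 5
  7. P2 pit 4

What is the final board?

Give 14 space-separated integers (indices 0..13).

Answer: 6 1 2 4 6 0 2 1 1 1 7 0 7 3

Derivation:
Move 1: P1 pit2 -> P1=[5,3,0,3,5,3](1) P2=[6,4,2,4,2,3](0)
Move 2: P2 pit0 -> P1=[5,3,0,3,5,3](1) P2=[0,5,3,5,3,4](1)
Move 3: P2 pit2 -> P1=[5,3,0,3,5,3](1) P2=[0,5,0,6,4,5](1)
Move 4: P2 pit1 -> P1=[5,3,0,3,5,3](1) P2=[0,0,1,7,5,6](2)
Move 5: P1 pit1 -> P1=[5,0,1,4,6,3](1) P2=[0,0,1,7,5,6](2)
Move 6: P1 pit5 -> P1=[5,0,1,4,6,0](2) P2=[1,1,1,7,5,6](2)
Move 7: P2 pit4 -> P1=[6,1,2,4,6,0](2) P2=[1,1,1,7,0,7](3)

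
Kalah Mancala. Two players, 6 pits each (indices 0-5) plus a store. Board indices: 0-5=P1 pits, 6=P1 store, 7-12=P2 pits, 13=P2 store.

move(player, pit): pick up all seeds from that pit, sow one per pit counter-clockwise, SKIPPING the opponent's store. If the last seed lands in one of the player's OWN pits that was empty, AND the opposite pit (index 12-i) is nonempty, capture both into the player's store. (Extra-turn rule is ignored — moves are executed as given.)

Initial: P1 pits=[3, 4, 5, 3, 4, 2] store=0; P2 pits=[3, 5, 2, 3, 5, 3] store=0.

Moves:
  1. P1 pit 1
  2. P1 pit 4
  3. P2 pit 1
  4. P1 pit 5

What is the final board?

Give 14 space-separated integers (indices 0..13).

Move 1: P1 pit1 -> P1=[3,0,6,4,5,3](0) P2=[3,5,2,3,5,3](0)
Move 2: P1 pit4 -> P1=[3,0,6,4,0,4](1) P2=[4,6,3,3,5,3](0)
Move 3: P2 pit1 -> P1=[4,0,6,4,0,4](1) P2=[4,0,4,4,6,4](1)
Move 4: P1 pit5 -> P1=[4,0,6,4,0,0](2) P2=[5,1,5,4,6,4](1)

Answer: 4 0 6 4 0 0 2 5 1 5 4 6 4 1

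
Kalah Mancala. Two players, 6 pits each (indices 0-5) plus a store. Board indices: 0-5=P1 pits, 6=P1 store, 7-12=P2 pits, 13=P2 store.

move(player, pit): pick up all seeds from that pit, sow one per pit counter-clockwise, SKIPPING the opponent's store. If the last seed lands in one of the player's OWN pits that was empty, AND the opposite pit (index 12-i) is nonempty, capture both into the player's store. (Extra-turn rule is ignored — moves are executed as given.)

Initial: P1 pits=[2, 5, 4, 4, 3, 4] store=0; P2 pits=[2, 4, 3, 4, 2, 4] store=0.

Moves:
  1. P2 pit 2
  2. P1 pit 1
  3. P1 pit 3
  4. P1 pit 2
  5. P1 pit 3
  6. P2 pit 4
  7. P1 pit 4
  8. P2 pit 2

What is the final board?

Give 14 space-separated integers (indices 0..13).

Answer: 3 0 0 0 0 8 4 5 6 0 7 1 6 1

Derivation:
Move 1: P2 pit2 -> P1=[2,5,4,4,3,4](0) P2=[2,4,0,5,3,5](0)
Move 2: P1 pit1 -> P1=[2,0,5,5,4,5](1) P2=[2,4,0,5,3,5](0)
Move 3: P1 pit3 -> P1=[2,0,5,0,5,6](2) P2=[3,5,0,5,3,5](0)
Move 4: P1 pit2 -> P1=[2,0,0,1,6,7](3) P2=[4,5,0,5,3,5](0)
Move 5: P1 pit3 -> P1=[2,0,0,0,7,7](3) P2=[4,5,0,5,3,5](0)
Move 6: P2 pit4 -> P1=[3,0,0,0,7,7](3) P2=[4,5,0,5,0,6](1)
Move 7: P1 pit4 -> P1=[3,0,0,0,0,8](4) P2=[5,6,1,6,1,6](1)
Move 8: P2 pit2 -> P1=[3,0,0,0,0,8](4) P2=[5,6,0,7,1,6](1)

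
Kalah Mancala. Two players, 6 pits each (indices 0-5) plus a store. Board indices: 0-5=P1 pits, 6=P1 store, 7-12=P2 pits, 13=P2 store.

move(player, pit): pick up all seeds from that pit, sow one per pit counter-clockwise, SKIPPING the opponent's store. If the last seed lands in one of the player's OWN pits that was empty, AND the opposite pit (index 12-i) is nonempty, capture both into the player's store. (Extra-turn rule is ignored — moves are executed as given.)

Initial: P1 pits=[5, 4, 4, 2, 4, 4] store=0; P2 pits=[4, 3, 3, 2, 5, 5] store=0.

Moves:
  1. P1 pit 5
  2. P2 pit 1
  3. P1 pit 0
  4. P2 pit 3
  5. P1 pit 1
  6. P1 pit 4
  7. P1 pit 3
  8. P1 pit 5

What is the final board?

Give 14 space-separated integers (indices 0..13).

Move 1: P1 pit5 -> P1=[5,4,4,2,4,0](1) P2=[5,4,4,2,5,5](0)
Move 2: P2 pit1 -> P1=[5,4,4,2,4,0](1) P2=[5,0,5,3,6,6](0)
Move 3: P1 pit0 -> P1=[0,5,5,3,5,0](7) P2=[0,0,5,3,6,6](0)
Move 4: P2 pit3 -> P1=[0,5,5,3,5,0](7) P2=[0,0,5,0,7,7](1)
Move 5: P1 pit1 -> P1=[0,0,6,4,6,1](8) P2=[0,0,5,0,7,7](1)
Move 6: P1 pit4 -> P1=[0,0,6,4,0,2](9) P2=[1,1,6,1,7,7](1)
Move 7: P1 pit3 -> P1=[0,0,6,0,1,3](10) P2=[2,1,6,1,7,7](1)
Move 8: P1 pit5 -> P1=[0,0,6,0,1,0](11) P2=[3,2,6,1,7,7](1)

Answer: 0 0 6 0 1 0 11 3 2 6 1 7 7 1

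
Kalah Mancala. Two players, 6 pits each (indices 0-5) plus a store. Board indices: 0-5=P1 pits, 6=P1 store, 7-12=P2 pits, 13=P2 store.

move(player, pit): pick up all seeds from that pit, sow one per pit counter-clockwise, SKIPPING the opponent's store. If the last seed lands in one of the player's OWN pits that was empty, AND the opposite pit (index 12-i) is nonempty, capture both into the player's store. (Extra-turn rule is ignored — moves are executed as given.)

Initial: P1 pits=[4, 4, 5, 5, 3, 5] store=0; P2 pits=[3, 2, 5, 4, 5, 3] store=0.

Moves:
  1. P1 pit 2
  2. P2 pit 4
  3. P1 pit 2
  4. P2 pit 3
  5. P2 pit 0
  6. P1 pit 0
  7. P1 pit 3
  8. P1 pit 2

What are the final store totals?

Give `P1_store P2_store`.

Answer: 11 2

Derivation:
Move 1: P1 pit2 -> P1=[4,4,0,6,4,6](1) P2=[4,2,5,4,5,3](0)
Move 2: P2 pit4 -> P1=[5,5,1,6,4,6](1) P2=[4,2,5,4,0,4](1)
Move 3: P1 pit2 -> P1=[5,5,0,7,4,6](1) P2=[4,2,5,4,0,4](1)
Move 4: P2 pit3 -> P1=[6,5,0,7,4,6](1) P2=[4,2,5,0,1,5](2)
Move 5: P2 pit0 -> P1=[6,5,0,7,4,6](1) P2=[0,3,6,1,2,5](2)
Move 6: P1 pit0 -> P1=[0,6,1,8,5,7](2) P2=[0,3,6,1,2,5](2)
Move 7: P1 pit3 -> P1=[0,6,1,0,6,8](3) P2=[1,4,7,2,3,5](2)
Move 8: P1 pit2 -> P1=[0,6,0,0,6,8](11) P2=[1,4,0,2,3,5](2)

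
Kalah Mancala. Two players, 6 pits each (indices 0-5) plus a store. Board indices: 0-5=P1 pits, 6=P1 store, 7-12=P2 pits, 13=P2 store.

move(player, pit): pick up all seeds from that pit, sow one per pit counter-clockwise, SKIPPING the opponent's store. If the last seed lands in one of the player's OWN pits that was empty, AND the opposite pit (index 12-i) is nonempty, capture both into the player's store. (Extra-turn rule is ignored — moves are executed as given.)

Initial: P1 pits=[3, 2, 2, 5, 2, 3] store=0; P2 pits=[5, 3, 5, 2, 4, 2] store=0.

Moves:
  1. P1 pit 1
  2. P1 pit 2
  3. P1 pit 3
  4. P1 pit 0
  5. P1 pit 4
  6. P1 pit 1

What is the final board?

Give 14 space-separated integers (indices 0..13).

Answer: 0 0 2 0 0 6 9 7 5 0 3 4 2 0

Derivation:
Move 1: P1 pit1 -> P1=[3,0,3,6,2,3](0) P2=[5,3,5,2,4,2](0)
Move 2: P1 pit2 -> P1=[3,0,0,7,3,4](0) P2=[5,3,5,2,4,2](0)
Move 3: P1 pit3 -> P1=[3,0,0,0,4,5](1) P2=[6,4,6,3,4,2](0)
Move 4: P1 pit0 -> P1=[0,1,1,0,4,5](8) P2=[6,4,0,3,4,2](0)
Move 5: P1 pit4 -> P1=[0,1,1,0,0,6](9) P2=[7,5,0,3,4,2](0)
Move 6: P1 pit1 -> P1=[0,0,2,0,0,6](9) P2=[7,5,0,3,4,2](0)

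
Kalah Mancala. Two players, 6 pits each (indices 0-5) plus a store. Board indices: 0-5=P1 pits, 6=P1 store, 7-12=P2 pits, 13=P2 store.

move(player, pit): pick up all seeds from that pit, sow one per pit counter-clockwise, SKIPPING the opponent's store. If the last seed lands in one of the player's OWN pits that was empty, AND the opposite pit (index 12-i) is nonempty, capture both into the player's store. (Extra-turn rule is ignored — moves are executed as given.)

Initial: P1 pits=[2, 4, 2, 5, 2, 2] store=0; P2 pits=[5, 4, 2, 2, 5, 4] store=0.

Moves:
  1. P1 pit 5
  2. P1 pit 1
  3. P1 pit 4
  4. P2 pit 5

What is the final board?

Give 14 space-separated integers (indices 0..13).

Answer: 3 1 4 6 0 1 9 1 4 2 2 5 0 1

Derivation:
Move 1: P1 pit5 -> P1=[2,4,2,5,2,0](1) P2=[6,4,2,2,5,4](0)
Move 2: P1 pit1 -> P1=[2,0,3,6,3,0](8) P2=[0,4,2,2,5,4](0)
Move 3: P1 pit4 -> P1=[2,0,3,6,0,1](9) P2=[1,4,2,2,5,4](0)
Move 4: P2 pit5 -> P1=[3,1,4,6,0,1](9) P2=[1,4,2,2,5,0](1)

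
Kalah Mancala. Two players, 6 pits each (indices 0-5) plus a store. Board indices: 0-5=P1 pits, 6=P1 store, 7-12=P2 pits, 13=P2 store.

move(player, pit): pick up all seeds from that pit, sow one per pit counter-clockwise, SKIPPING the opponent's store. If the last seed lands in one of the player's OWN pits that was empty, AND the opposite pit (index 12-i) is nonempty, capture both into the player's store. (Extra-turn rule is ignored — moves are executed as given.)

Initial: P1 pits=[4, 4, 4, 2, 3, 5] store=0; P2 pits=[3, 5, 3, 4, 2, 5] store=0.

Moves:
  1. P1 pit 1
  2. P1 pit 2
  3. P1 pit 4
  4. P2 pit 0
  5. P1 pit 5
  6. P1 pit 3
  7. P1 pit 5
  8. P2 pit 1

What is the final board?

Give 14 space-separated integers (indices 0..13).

Move 1: P1 pit1 -> P1=[4,0,5,3,4,6](0) P2=[3,5,3,4,2,5](0)
Move 2: P1 pit2 -> P1=[4,0,0,4,5,7](1) P2=[4,5,3,4,2,5](0)
Move 3: P1 pit4 -> P1=[4,0,0,4,0,8](2) P2=[5,6,4,4,2,5](0)
Move 4: P2 pit0 -> P1=[4,0,0,4,0,8](2) P2=[0,7,5,5,3,6](0)
Move 5: P1 pit5 -> P1=[5,0,0,4,0,0](3) P2=[1,8,6,6,4,7](0)
Move 6: P1 pit3 -> P1=[5,0,0,0,1,1](4) P2=[2,8,6,6,4,7](0)
Move 7: P1 pit5 -> P1=[5,0,0,0,1,0](5) P2=[2,8,6,6,4,7](0)
Move 8: P2 pit1 -> P1=[6,1,1,0,1,0](5) P2=[2,0,7,7,5,8](1)

Answer: 6 1 1 0 1 0 5 2 0 7 7 5 8 1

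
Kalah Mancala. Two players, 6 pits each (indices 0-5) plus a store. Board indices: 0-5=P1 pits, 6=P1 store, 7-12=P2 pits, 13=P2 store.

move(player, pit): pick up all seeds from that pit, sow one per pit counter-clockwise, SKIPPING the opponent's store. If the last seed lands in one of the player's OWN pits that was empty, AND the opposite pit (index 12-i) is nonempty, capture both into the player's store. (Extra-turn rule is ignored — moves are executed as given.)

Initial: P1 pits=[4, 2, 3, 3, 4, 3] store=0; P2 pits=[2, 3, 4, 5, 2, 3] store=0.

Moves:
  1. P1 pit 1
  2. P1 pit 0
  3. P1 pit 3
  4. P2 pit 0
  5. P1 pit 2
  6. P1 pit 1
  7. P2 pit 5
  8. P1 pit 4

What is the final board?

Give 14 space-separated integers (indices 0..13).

Move 1: P1 pit1 -> P1=[4,0,4,4,4,3](0) P2=[2,3,4,5,2,3](0)
Move 2: P1 pit0 -> P1=[0,1,5,5,5,3](0) P2=[2,3,4,5,2,3](0)
Move 3: P1 pit3 -> P1=[0,1,5,0,6,4](1) P2=[3,4,4,5,2,3](0)
Move 4: P2 pit0 -> P1=[0,1,5,0,6,4](1) P2=[0,5,5,6,2,3](0)
Move 5: P1 pit2 -> P1=[0,1,0,1,7,5](2) P2=[1,5,5,6,2,3](0)
Move 6: P1 pit1 -> P1=[0,0,0,1,7,5](9) P2=[1,5,5,0,2,3](0)
Move 7: P2 pit5 -> P1=[1,1,0,1,7,5](9) P2=[1,5,5,0,2,0](1)
Move 8: P1 pit4 -> P1=[1,1,0,1,0,6](10) P2=[2,6,6,1,3,0](1)

Answer: 1 1 0 1 0 6 10 2 6 6 1 3 0 1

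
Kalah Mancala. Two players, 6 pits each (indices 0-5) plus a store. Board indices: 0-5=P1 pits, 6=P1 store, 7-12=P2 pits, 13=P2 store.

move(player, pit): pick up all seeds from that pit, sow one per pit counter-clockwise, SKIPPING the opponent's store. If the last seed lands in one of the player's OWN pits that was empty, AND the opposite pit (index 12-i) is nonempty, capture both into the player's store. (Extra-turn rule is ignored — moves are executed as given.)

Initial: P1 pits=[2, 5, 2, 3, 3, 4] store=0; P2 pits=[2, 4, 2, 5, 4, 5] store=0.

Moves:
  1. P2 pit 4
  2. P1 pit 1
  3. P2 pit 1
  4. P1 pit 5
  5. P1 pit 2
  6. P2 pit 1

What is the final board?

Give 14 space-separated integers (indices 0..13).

Move 1: P2 pit4 -> P1=[3,6,2,3,3,4](0) P2=[2,4,2,5,0,6](1)
Move 2: P1 pit1 -> P1=[3,0,3,4,4,5](1) P2=[3,4,2,5,0,6](1)
Move 3: P2 pit1 -> P1=[3,0,3,4,4,5](1) P2=[3,0,3,6,1,7](1)
Move 4: P1 pit5 -> P1=[3,0,3,4,4,0](2) P2=[4,1,4,7,1,7](1)
Move 5: P1 pit2 -> P1=[3,0,0,5,5,0](7) P2=[0,1,4,7,1,7](1)
Move 6: P2 pit1 -> P1=[3,0,0,5,5,0](7) P2=[0,0,5,7,1,7](1)

Answer: 3 0 0 5 5 0 7 0 0 5 7 1 7 1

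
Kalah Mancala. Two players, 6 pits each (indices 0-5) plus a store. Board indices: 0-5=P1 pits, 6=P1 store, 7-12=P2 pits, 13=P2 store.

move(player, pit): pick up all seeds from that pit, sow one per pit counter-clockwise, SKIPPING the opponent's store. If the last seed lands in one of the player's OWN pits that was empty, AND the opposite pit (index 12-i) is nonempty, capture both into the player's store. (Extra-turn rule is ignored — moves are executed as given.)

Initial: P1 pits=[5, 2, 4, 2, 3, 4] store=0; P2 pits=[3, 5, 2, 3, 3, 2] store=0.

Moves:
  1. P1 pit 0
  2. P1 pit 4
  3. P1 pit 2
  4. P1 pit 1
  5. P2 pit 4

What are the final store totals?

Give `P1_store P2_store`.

Answer: 2 1

Derivation:
Move 1: P1 pit0 -> P1=[0,3,5,3,4,5](0) P2=[3,5,2,3,3,2](0)
Move 2: P1 pit4 -> P1=[0,3,5,3,0,6](1) P2=[4,6,2,3,3,2](0)
Move 3: P1 pit2 -> P1=[0,3,0,4,1,7](2) P2=[5,6,2,3,3,2](0)
Move 4: P1 pit1 -> P1=[0,0,1,5,2,7](2) P2=[5,6,2,3,3,2](0)
Move 5: P2 pit4 -> P1=[1,0,1,5,2,7](2) P2=[5,6,2,3,0,3](1)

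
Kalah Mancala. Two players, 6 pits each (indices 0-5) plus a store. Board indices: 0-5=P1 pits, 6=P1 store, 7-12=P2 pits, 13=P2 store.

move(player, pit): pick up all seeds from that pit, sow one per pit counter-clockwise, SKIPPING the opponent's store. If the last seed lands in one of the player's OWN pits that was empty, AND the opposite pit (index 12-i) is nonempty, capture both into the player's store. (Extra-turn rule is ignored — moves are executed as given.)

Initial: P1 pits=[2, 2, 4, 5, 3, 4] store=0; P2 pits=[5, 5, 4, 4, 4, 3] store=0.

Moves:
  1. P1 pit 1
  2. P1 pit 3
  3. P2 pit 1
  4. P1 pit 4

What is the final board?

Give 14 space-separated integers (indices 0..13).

Move 1: P1 pit1 -> P1=[2,0,5,6,3,4](0) P2=[5,5,4,4,4,3](0)
Move 2: P1 pit3 -> P1=[2,0,5,0,4,5](1) P2=[6,6,5,4,4,3](0)
Move 3: P2 pit1 -> P1=[3,0,5,0,4,5](1) P2=[6,0,6,5,5,4](1)
Move 4: P1 pit4 -> P1=[3,0,5,0,0,6](2) P2=[7,1,6,5,5,4](1)

Answer: 3 0 5 0 0 6 2 7 1 6 5 5 4 1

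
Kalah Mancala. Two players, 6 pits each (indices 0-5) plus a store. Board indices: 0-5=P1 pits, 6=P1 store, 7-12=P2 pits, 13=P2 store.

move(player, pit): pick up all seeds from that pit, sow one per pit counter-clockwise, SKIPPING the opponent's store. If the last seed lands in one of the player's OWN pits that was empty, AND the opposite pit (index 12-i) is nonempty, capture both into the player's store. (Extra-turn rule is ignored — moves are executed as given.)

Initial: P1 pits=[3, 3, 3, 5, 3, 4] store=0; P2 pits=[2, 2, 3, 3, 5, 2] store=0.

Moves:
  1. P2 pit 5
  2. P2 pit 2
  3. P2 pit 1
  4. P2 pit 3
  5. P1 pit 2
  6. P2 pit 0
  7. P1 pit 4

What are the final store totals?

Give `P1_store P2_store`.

Move 1: P2 pit5 -> P1=[4,3,3,5,3,4](0) P2=[2,2,3,3,5,0](1)
Move 2: P2 pit2 -> P1=[0,3,3,5,3,4](0) P2=[2,2,0,4,6,0](6)
Move 3: P2 pit1 -> P1=[0,3,3,5,3,4](0) P2=[2,0,1,5,6,0](6)
Move 4: P2 pit3 -> P1=[1,4,3,5,3,4](0) P2=[2,0,1,0,7,1](7)
Move 5: P1 pit2 -> P1=[1,4,0,6,4,5](0) P2=[2,0,1,0,7,1](7)
Move 6: P2 pit0 -> P1=[1,4,0,6,4,5](0) P2=[0,1,2,0,7,1](7)
Move 7: P1 pit4 -> P1=[1,4,0,6,0,6](1) P2=[1,2,2,0,7,1](7)

Answer: 1 7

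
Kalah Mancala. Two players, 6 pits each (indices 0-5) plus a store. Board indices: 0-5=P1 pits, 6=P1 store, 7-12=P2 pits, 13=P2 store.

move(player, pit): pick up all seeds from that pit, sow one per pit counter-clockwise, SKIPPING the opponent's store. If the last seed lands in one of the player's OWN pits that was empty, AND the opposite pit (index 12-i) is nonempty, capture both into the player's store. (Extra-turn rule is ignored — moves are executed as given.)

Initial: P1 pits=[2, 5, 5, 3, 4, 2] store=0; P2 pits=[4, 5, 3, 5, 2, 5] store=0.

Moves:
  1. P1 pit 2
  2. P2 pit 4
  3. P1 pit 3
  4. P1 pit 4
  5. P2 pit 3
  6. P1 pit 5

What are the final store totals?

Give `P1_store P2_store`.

Answer: 4 2

Derivation:
Move 1: P1 pit2 -> P1=[2,5,0,4,5,3](1) P2=[5,5,3,5,2,5](0)
Move 2: P2 pit4 -> P1=[2,5,0,4,5,3](1) P2=[5,5,3,5,0,6](1)
Move 3: P1 pit3 -> P1=[2,5,0,0,6,4](2) P2=[6,5,3,5,0,6](1)
Move 4: P1 pit4 -> P1=[2,5,0,0,0,5](3) P2=[7,6,4,6,0,6](1)
Move 5: P2 pit3 -> P1=[3,6,1,0,0,5](3) P2=[7,6,4,0,1,7](2)
Move 6: P1 pit5 -> P1=[3,6,1,0,0,0](4) P2=[8,7,5,1,1,7](2)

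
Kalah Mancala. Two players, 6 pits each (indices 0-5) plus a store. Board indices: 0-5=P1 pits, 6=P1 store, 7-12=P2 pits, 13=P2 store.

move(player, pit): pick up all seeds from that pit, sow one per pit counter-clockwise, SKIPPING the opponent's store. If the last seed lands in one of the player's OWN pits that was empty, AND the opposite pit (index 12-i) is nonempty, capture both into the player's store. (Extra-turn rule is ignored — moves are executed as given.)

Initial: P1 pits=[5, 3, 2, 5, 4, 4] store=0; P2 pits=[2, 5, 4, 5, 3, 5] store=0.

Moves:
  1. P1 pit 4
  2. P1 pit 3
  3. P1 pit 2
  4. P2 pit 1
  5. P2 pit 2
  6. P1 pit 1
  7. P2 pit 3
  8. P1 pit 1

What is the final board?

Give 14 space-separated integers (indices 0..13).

Answer: 8 0 3 3 3 7 2 4 0 0 0 6 8 3

Derivation:
Move 1: P1 pit4 -> P1=[5,3,2,5,0,5](1) P2=[3,6,4,5,3,5](0)
Move 2: P1 pit3 -> P1=[5,3,2,0,1,6](2) P2=[4,7,4,5,3,5](0)
Move 3: P1 pit2 -> P1=[5,3,0,1,2,6](2) P2=[4,7,4,5,3,5](0)
Move 4: P2 pit1 -> P1=[6,4,0,1,2,6](2) P2=[4,0,5,6,4,6](1)
Move 5: P2 pit2 -> P1=[7,4,0,1,2,6](2) P2=[4,0,0,7,5,7](2)
Move 6: P1 pit1 -> P1=[7,0,1,2,3,7](2) P2=[4,0,0,7,5,7](2)
Move 7: P2 pit3 -> P1=[8,1,2,3,3,7](2) P2=[4,0,0,0,6,8](3)
Move 8: P1 pit1 -> P1=[8,0,3,3,3,7](2) P2=[4,0,0,0,6,8](3)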